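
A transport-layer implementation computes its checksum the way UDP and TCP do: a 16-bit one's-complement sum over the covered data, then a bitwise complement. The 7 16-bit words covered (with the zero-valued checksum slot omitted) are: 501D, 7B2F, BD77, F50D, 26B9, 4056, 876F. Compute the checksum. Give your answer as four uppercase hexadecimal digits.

93AE

One's-complement addition (fold any carry out of bit 15 back into bit 0):
  0x501D + 0x7B2F = 0x0CB4C
  0xCB4C + 0xBD77 = 0x188C3 → wrap carry → 0x88C4
  0x88C4 + 0xF50D = 0x17DD1 → wrap carry → 0x7DD2
  0x7DD2 + 0x26B9 = 0x0A48B
  0xA48B + 0x4056 = 0x0E4E1
  0xE4E1 + 0x876F = 0x16C50 → wrap carry → 0x6C51
One's-complement sum = 0x6C51.
Checksum = ~0x6C51 & 0xFFFF = 0x93AE.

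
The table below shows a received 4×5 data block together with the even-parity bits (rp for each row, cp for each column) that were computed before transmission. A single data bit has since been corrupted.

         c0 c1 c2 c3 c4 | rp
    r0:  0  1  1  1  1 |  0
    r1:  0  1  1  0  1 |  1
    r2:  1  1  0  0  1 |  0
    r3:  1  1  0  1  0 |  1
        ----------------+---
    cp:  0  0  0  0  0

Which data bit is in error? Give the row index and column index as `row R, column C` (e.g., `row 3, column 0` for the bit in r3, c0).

Recompute each row's even parity and compare to rp:
  r0: data parity 0, sent rp 0 → ok
  r1: data parity 1, sent rp 1 → ok
  r2: data parity 1, sent rp 0 → mismatch
  r3: data parity 1, sent rp 1 → ok
Recompute each column's even parity and compare to cp:
  c0: data parity 0, sent cp 0 → ok
  c1: data parity 0, sent cp 0 → ok
  c2: data parity 0, sent cp 0 → ok
  c3: data parity 0, sent cp 0 → ok
  c4: data parity 1, sent cp 0 → mismatch
Exactly one row (r2) and one column (c4) fail → the flipped bit is at their intersection.

row 2, column 4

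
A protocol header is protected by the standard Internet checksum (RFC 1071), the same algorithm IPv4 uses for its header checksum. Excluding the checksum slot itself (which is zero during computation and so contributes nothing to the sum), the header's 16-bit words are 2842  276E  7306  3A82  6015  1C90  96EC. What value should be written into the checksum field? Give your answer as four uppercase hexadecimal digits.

EF34

One's-complement addition (fold any carry out of bit 15 back into bit 0):
  0x2842 + 0x276E = 0x04FB0
  0x4FB0 + 0x7306 = 0x0C2B6
  0xC2B6 + 0x3A82 = 0x0FD38
  0xFD38 + 0x6015 = 0x15D4D → wrap carry → 0x5D4E
  0x5D4E + 0x1C90 = 0x079DE
  0x79DE + 0x96EC = 0x110CA → wrap carry → 0x10CB
One's-complement sum = 0x10CB.
Checksum = ~0x10CB & 0xFFFF = 0xEF34.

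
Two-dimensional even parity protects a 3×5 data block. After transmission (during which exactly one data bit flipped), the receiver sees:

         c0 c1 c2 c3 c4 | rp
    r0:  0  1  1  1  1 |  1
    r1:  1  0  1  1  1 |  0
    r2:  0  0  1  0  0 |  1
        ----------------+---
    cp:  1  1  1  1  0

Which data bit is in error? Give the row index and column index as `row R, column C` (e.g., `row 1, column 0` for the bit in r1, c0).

Recompute each row's even parity and compare to rp:
  r0: data parity 0, sent rp 1 → mismatch
  r1: data parity 0, sent rp 0 → ok
  r2: data parity 1, sent rp 1 → ok
Recompute each column's even parity and compare to cp:
  c0: data parity 1, sent cp 1 → ok
  c1: data parity 1, sent cp 1 → ok
  c2: data parity 1, sent cp 1 → ok
  c3: data parity 0, sent cp 1 → mismatch
  c4: data parity 0, sent cp 0 → ok
Exactly one row (r0) and one column (c3) fail → the flipped bit is at their intersection.

row 0, column 3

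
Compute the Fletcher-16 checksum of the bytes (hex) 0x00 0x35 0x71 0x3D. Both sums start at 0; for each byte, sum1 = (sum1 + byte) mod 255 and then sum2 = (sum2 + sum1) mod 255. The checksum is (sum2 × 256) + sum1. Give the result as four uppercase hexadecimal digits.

Running sums (mod 255):
  after byte 0 (0x00): sum1=0, sum2=0
  after byte 1 (0x35): sum1=53, sum2=53
  after byte 2 (0x71): sum1=166, sum2=219
  after byte 3 (0x3D): sum1=227, sum2=191
Checksum = sum2·256 + sum1 = 191·256 + 227 = 49123 = 0xBFE3.

BFE3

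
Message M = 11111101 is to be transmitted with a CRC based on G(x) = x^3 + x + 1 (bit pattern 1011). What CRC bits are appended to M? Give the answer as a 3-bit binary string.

101

Append 3 zeros: 11111101000. Divide by 1011 (XOR where the leading bit is 1):
  pos 0: 1111 XOR 1011 = 0100
  pos 1: 1001 XOR 1011 = 0010
  pos 3: 1010 XOR 1011 = 0001
  pos 6: 1100 XOR 1011 = 0111
  pos 7: 1110 XOR 1011 = 0101
Remainder (last 3 bits) = 101. This is the CRC / FCS.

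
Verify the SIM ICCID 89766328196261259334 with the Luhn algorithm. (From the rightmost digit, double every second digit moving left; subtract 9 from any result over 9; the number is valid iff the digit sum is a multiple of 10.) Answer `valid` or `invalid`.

From the right, keep odd positions and double even positions (subtract 9 from any doubled value over 9):
  doubled (positions 2,4,...): 6 9 4 3 3 2 4 3 5 7 → sum 46
  kept (positions 1,3,...): 4 3 5 1 2 9 8 3 6 9 → sum 50
Total = 96.
96 mod 10 = 6, so the number is invalid.

invalid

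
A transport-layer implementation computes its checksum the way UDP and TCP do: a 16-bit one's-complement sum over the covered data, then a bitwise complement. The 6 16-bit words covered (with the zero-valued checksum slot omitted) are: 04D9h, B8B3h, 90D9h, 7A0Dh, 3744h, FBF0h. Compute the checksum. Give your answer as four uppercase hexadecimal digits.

One's-complement addition (fold any carry out of bit 15 back into bit 0):
  0x04D9 + 0xB8B3 = 0x0BD8C
  0xBD8C + 0x90D9 = 0x14E65 → wrap carry → 0x4E66
  0x4E66 + 0x7A0D = 0x0C873
  0xC873 + 0x3744 = 0x0FFB7
  0xFFB7 + 0xFBF0 = 0x1FBA7 → wrap carry → 0xFBA8
One's-complement sum = 0xFBA8.
Checksum = ~0xFBA8 & 0xFFFF = 0x0457.

0457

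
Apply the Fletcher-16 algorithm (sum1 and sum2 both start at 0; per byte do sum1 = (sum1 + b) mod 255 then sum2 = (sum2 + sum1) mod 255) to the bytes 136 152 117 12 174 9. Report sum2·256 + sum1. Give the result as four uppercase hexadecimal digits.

8E5A

Running sums (mod 255):
  after byte 0 (136): sum1=136, sum2=136
  after byte 1 (152): sum1=33, sum2=169
  after byte 2 (117): sum1=150, sum2=64
  after byte 3 (12): sum1=162, sum2=226
  after byte 4 (174): sum1=81, sum2=52
  after byte 5 (9): sum1=90, sum2=142
Checksum = sum2·256 + sum1 = 142·256 + 90 = 36442 = 0x8E5A.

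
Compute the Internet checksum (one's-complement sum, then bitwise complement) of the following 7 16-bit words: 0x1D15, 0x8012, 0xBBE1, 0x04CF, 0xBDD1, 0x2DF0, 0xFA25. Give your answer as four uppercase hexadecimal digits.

BC3F

One's-complement addition (fold any carry out of bit 15 back into bit 0):
  0x1D15 + 0x8012 = 0x09D27
  0x9D27 + 0xBBE1 = 0x15908 → wrap carry → 0x5909
  0x5909 + 0x04CF = 0x05DD8
  0x5DD8 + 0xBDD1 = 0x11BA9 → wrap carry → 0x1BAA
  0x1BAA + 0x2DF0 = 0x0499A
  0x499A + 0xFA25 = 0x143BF → wrap carry → 0x43C0
One's-complement sum = 0x43C0.
Checksum = ~0x43C0 & 0xFFFF = 0xBC3F.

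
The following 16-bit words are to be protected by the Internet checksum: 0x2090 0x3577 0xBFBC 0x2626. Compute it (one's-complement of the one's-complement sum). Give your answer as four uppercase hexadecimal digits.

C415

One's-complement addition (fold any carry out of bit 15 back into bit 0):
  0x2090 + 0x3577 = 0x05607
  0x5607 + 0xBFBC = 0x115C3 → wrap carry → 0x15C4
  0x15C4 + 0x2626 = 0x03BEA
One's-complement sum = 0x3BEA.
Checksum = ~0x3BEA & 0xFFFF = 0xC415.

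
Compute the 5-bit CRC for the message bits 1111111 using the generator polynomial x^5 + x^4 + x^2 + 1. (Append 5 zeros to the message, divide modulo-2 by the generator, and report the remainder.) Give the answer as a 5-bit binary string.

00111

Append 5 zeros: 111111100000. Divide by 110101 (XOR where the leading bit is 1):
  pos 0: 111111 XOR 110101 = 001010
  pos 2: 101010 XOR 110101 = 011111
  pos 3: 111110 XOR 110101 = 001011
  pos 5: 101100 XOR 110101 = 011001
  pos 6: 110010 XOR 110101 = 000111
Remainder (last 5 bits) = 00111. This is the CRC / FCS.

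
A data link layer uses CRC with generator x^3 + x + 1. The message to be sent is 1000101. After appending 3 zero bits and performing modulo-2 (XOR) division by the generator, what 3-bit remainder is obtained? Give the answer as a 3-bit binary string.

000

Append 3 zeros: 1000101000. Divide by 1011 (XOR where the leading bit is 1):
  pos 0: 1000 XOR 1011 = 0011
  pos 2: 1110 XOR 1011 = 0101
  pos 3: 1011 XOR 1011 = 0000
Remainder (last 3 bits) = 000. This is the CRC / FCS.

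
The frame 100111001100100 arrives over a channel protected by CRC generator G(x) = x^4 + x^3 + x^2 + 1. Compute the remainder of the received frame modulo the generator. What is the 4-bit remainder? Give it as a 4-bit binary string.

Modulo-2 division of 100111001100100 by 11101:
  pos 0: 10011 XOR 11101 = 01110
  pos 1: 11101 XOR 11101 = 00000
  pos 8: 11001 XOR 11101 = 00100
  pos 10: 10000 XOR 11101 = 01101
Remainder = 1101 (nonzero — an error is detected).

1101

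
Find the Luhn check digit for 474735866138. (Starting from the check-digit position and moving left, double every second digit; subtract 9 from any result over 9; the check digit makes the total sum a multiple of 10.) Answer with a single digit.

Partial digits right→left: 8 3 1 6 6 8 5 3 7 4 7 4
Double every second digit counting from the check-digit position (so the 1st, 3rd, 5th, ... of the partial from the right).
  doubled (with −9 where >9): 7 2 3 1 5 5 → sum 23
  kept as-is: 3 6 8 3 4 4 → sum 28
Total = 23 + 28 = 51.
Check digit = (10 − (51 mod 10)) mod 10 = 9.

9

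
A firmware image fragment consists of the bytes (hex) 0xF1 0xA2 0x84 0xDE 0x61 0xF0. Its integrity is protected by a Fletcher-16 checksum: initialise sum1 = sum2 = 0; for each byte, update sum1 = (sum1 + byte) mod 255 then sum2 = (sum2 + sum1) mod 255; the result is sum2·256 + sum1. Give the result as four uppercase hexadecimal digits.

Running sums (mod 255):
  after byte 0 (0xF1): sum1=241, sum2=241
  after byte 1 (0xA2): sum1=148, sum2=134
  after byte 2 (0x84): sum1=25, sum2=159
  after byte 3 (0xDE): sum1=247, sum2=151
  after byte 4 (0x61): sum1=89, sum2=240
  after byte 5 (0xF0): sum1=74, sum2=59
Checksum = sum2·256 + sum1 = 59·256 + 74 = 15178 = 0x3B4A.

3B4A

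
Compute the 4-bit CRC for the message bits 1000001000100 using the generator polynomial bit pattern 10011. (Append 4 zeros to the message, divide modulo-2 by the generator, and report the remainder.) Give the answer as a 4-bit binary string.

Append 4 zeros: 10000010001000000. Divide by 10011 (XOR where the leading bit is 1):
  pos 0: 10000 XOR 10011 = 00011
  pos 3: 11010 XOR 10011 = 01001
  pos 4: 10010 XOR 10011 = 00001
  pos 8: 10100 XOR 10011 = 00111
  pos 10: 11100 XOR 10011 = 01111
  pos 11: 11110 XOR 10011 = 01101
  pos 12: 11010 XOR 10011 = 01001
Remainder (last 4 bits) = 1001. This is the CRC / FCS.

1001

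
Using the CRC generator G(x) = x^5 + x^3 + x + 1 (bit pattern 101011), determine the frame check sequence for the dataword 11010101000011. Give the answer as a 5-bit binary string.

00010

Append 5 zeros: 1101010100001100000. Divide by 101011 (XOR where the leading bit is 1):
  pos 0: 110101 XOR 101011 = 011110
  pos 1: 111100 XOR 101011 = 010111
  pos 2: 101111 XOR 101011 = 000100
  pos 5: 100000 XOR 101011 = 001011
  pos 7: 101101 XOR 101011 = 000110
  pos 10: 110100 XOR 101011 = 011111
  pos 11: 111110 XOR 101011 = 010101
  pos 12: 101010 XOR 101011 = 000001
Remainder (last 5 bits) = 00010. This is the CRC / FCS.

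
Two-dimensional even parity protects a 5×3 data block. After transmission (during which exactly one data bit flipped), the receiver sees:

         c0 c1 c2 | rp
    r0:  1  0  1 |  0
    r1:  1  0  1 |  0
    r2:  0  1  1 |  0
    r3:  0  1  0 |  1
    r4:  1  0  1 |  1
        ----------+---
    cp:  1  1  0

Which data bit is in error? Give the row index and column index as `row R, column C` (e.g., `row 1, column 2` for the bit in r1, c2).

row 4, column 1

Recompute each row's even parity and compare to rp:
  r0: data parity 0, sent rp 0 → ok
  r1: data parity 0, sent rp 0 → ok
  r2: data parity 0, sent rp 0 → ok
  r3: data parity 1, sent rp 1 → ok
  r4: data parity 0, sent rp 1 → mismatch
Recompute each column's even parity and compare to cp:
  c0: data parity 1, sent cp 1 → ok
  c1: data parity 0, sent cp 1 → mismatch
  c2: data parity 0, sent cp 0 → ok
Exactly one row (r4) and one column (c1) fail → the flipped bit is at their intersection.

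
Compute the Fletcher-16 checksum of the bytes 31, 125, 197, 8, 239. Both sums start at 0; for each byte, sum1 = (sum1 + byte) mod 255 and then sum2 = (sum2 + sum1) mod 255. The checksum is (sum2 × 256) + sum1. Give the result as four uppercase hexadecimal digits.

E25A

Running sums (mod 255):
  after byte 0 (31): sum1=31, sum2=31
  after byte 1 (125): sum1=156, sum2=187
  after byte 2 (197): sum1=98, sum2=30
  after byte 3 (8): sum1=106, sum2=136
  after byte 4 (239): sum1=90, sum2=226
Checksum = sum2·256 + sum1 = 226·256 + 90 = 57946 = 0xE25A.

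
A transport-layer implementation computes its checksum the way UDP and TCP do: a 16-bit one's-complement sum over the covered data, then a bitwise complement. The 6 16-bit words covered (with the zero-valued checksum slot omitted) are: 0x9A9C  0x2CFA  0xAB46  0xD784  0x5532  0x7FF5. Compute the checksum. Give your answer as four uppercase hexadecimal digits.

E075

One's-complement addition (fold any carry out of bit 15 back into bit 0):
  0x9A9C + 0x2CFA = 0x0C796
  0xC796 + 0xAB46 = 0x172DC → wrap carry → 0x72DD
  0x72DD + 0xD784 = 0x14A61 → wrap carry → 0x4A62
  0x4A62 + 0x5532 = 0x09F94
  0x9F94 + 0x7FF5 = 0x11F89 → wrap carry → 0x1F8A
One's-complement sum = 0x1F8A.
Checksum = ~0x1F8A & 0xFFFF = 0xE075.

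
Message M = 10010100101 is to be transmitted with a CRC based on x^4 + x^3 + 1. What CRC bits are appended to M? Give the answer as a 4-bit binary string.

0010

Append 4 zeros: 100101001010000. Divide by 11001 (XOR where the leading bit is 1):
  pos 0: 10010 XOR 11001 = 01011
  pos 1: 10111 XOR 11001 = 01110
  pos 2: 11100 XOR 11001 = 00101
  pos 4: 10101 XOR 11001 = 01100
  pos 5: 11000 XOR 11001 = 00001
  pos 9: 11000 XOR 11001 = 00001
Remainder (last 4 bits) = 0010. This is the CRC / FCS.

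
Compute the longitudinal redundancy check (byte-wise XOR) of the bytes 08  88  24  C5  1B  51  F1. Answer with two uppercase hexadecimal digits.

DA

XOR the bytes together:
  start with 0x08
  0x08 ⊕ 0x88 = 0x80
  0x80 ⊕ 0x24 = 0xA4
  0xA4 ⊕ 0xC5 = 0x61
  0x61 ⊕ 0x1B = 0x7A
  0x7A ⊕ 0x51 = 0x2B
  0x2B ⊕ 0xF1 = 0xDA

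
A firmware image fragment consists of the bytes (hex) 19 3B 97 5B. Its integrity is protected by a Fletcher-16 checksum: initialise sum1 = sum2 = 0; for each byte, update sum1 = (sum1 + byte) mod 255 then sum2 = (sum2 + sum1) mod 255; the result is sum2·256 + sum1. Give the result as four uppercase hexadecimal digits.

A047

Running sums (mod 255):
  after byte 0 (19): sum1=25, sum2=25
  after byte 1 (3B): sum1=84, sum2=109
  after byte 2 (97): sum1=235, sum2=89
  after byte 3 (5B): sum1=71, sum2=160
Checksum = sum2·256 + sum1 = 160·256 + 71 = 41031 = 0xA047.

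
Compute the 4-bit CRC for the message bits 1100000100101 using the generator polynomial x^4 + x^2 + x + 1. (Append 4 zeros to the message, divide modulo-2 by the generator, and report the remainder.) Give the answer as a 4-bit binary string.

Append 4 zeros: 11000001001010000. Divide by 10111 (XOR where the leading bit is 1):
  pos 0: 11000 XOR 10111 = 01111
  pos 1: 11110 XOR 10111 = 01001
  pos 2: 10010 XOR 10111 = 00101
  pos 4: 10110 XOR 10111 = 00001
  pos 8: 10101 XOR 10111 = 00010
  pos 11: 10000 XOR 10111 = 00111
Remainder (last 4 bits) = 1110. This is the CRC / FCS.

1110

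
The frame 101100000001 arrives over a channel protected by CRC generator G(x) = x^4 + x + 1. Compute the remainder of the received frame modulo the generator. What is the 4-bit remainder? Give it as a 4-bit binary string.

Modulo-2 division of 101100000001 by 10011:
  pos 0: 10110 XOR 10011 = 00101
  pos 2: 10100 XOR 10011 = 00111
  pos 4: 11100 XOR 10011 = 01111
  pos 5: 11110 XOR 10011 = 01101
  pos 6: 11010 XOR 10011 = 01001
  pos 7: 10011 XOR 10011 = 00000
Remainder = 0000 (zero — the frame passes the CRC check).

0000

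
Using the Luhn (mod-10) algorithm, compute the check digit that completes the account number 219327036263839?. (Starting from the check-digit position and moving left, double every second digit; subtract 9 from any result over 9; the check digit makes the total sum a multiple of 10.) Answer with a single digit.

Partial digits right→left: 9 3 8 3 6 2 6 3 0 7 2 3 9 1 2
Double every second digit counting from the check-digit position (so the 1st, 3rd, 5th, ... of the partial from the right).
  doubled (with −9 where >9): 9 7 3 3 0 4 9 4 → sum 39
  kept as-is: 3 3 2 3 7 3 1 → sum 22
Total = 39 + 22 = 61.
Check digit = (10 − (61 mod 10)) mod 10 = 9.

9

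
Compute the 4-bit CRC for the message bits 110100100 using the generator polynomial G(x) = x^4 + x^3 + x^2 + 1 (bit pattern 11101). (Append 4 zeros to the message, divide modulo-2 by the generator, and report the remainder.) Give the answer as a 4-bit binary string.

0000

Append 4 zeros: 1101001000000. Divide by 11101 (XOR where the leading bit is 1):
  pos 0: 11010 XOR 11101 = 00111
  pos 2: 11101 XOR 11101 = 00000
Remainder (last 4 bits) = 0000. This is the CRC / FCS.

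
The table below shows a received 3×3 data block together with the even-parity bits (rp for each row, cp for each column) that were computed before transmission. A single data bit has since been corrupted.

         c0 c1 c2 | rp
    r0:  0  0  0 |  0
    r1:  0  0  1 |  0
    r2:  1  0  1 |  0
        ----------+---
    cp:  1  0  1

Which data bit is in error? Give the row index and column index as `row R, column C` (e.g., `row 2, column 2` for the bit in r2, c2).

Recompute each row's even parity and compare to rp:
  r0: data parity 0, sent rp 0 → ok
  r1: data parity 1, sent rp 0 → mismatch
  r2: data parity 0, sent rp 0 → ok
Recompute each column's even parity and compare to cp:
  c0: data parity 1, sent cp 1 → ok
  c1: data parity 0, sent cp 0 → ok
  c2: data parity 0, sent cp 1 → mismatch
Exactly one row (r1) and one column (c2) fail → the flipped bit is at their intersection.

row 1, column 2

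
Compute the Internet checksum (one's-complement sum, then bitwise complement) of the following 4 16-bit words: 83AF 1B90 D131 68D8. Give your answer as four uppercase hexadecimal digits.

One's-complement addition (fold any carry out of bit 15 back into bit 0):
  0x83AF + 0x1B90 = 0x09F3F
  0x9F3F + 0xD131 = 0x17070 → wrap carry → 0x7071
  0x7071 + 0x68D8 = 0x0D949
One's-complement sum = 0xD949.
Checksum = ~0xD949 & 0xFFFF = 0x26B6.

26B6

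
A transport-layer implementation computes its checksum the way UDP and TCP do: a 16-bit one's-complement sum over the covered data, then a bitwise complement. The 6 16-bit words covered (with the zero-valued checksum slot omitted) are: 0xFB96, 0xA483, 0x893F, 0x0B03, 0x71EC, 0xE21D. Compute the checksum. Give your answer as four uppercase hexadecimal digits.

7798

One's-complement addition (fold any carry out of bit 15 back into bit 0):
  0xFB96 + 0xA483 = 0x1A019 → wrap carry → 0xA01A
  0xA01A + 0x893F = 0x12959 → wrap carry → 0x295A
  0x295A + 0x0B03 = 0x0345D
  0x345D + 0x71EC = 0x0A649
  0xA649 + 0xE21D = 0x18866 → wrap carry → 0x8867
One's-complement sum = 0x8867.
Checksum = ~0x8867 & 0xFFFF = 0x7798.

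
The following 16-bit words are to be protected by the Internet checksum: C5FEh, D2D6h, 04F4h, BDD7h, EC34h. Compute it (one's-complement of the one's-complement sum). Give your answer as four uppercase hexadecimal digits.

One's-complement addition (fold any carry out of bit 15 back into bit 0):
  0xC5FE + 0xD2D6 = 0x198D4 → wrap carry → 0x98D5
  0x98D5 + 0x04F4 = 0x09DC9
  0x9DC9 + 0xBDD7 = 0x15BA0 → wrap carry → 0x5BA1
  0x5BA1 + 0xEC34 = 0x147D5 → wrap carry → 0x47D6
One's-complement sum = 0x47D6.
Checksum = ~0x47D6 & 0xFFFF = 0xB829.

B829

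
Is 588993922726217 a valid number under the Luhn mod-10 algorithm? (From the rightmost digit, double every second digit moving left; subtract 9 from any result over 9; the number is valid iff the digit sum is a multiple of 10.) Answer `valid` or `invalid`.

From the right, keep odd positions and double even positions (subtract 9 from any doubled value over 9):
  doubled (positions 2,4,...): 2 3 5 4 6 9 7 → sum 36
  kept (positions 1,3,...): 7 2 2 2 9 9 8 5 → sum 44
Total = 80.
80 mod 10 = 0, so the number is valid.

valid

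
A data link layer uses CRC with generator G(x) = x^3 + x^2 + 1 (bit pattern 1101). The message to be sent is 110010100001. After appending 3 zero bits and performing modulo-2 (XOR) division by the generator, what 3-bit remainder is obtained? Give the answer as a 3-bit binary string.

101

Append 3 zeros: 110010100001000. Divide by 1101 (XOR where the leading bit is 1):
  pos 0: 1100 XOR 1101 = 0001
  pos 3: 1101 XOR 1101 = 0000
  pos 11: 1000 XOR 1101 = 0101
Remainder (last 3 bits) = 101. This is the CRC / FCS.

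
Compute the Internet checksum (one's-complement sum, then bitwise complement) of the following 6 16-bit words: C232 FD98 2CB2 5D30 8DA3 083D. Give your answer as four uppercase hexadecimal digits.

One's-complement addition (fold any carry out of bit 15 back into bit 0):
  0xC232 + 0xFD98 = 0x1BFCA → wrap carry → 0xBFCB
  0xBFCB + 0x2CB2 = 0x0EC7D
  0xEC7D + 0x5D30 = 0x149AD → wrap carry → 0x49AE
  0x49AE + 0x8DA3 = 0x0D751
  0xD751 + 0x083D = 0x0DF8E
One's-complement sum = 0xDF8E.
Checksum = ~0xDF8E & 0xFFFF = 0x2071.

2071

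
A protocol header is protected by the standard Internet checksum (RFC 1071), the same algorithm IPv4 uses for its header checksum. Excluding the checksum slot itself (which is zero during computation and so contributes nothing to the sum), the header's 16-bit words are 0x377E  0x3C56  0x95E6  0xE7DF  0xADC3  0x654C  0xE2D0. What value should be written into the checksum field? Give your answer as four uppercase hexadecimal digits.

1884

One's-complement addition (fold any carry out of bit 15 back into bit 0):
  0x377E + 0x3C56 = 0x073D4
  0x73D4 + 0x95E6 = 0x109BA → wrap carry → 0x09BB
  0x09BB + 0xE7DF = 0x0F19A
  0xF19A + 0xADC3 = 0x19F5D → wrap carry → 0x9F5E
  0x9F5E + 0x654C = 0x104AA → wrap carry → 0x04AB
  0x04AB + 0xE2D0 = 0x0E77B
One's-complement sum = 0xE77B.
Checksum = ~0xE77B & 0xFFFF = 0x1884.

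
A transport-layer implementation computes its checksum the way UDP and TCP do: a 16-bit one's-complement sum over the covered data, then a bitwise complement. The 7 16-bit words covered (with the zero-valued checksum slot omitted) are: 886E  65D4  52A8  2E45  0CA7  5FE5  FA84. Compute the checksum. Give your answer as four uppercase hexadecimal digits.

One's-complement addition (fold any carry out of bit 15 back into bit 0):
  0x886E + 0x65D4 = 0x0EE42
  0xEE42 + 0x52A8 = 0x140EA → wrap carry → 0x40EB
  0x40EB + 0x2E45 = 0x06F30
  0x6F30 + 0x0CA7 = 0x07BD7
  0x7BD7 + 0x5FE5 = 0x0DBBC
  0xDBBC + 0xFA84 = 0x1D640 → wrap carry → 0xD641
One's-complement sum = 0xD641.
Checksum = ~0xD641 & 0xFFFF = 0x29BE.

29BE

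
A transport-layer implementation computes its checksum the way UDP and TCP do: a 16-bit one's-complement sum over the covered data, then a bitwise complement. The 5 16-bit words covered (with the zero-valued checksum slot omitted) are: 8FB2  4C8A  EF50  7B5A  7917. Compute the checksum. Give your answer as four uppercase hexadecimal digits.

One's-complement addition (fold any carry out of bit 15 back into bit 0):
  0x8FB2 + 0x4C8A = 0x0DC3C
  0xDC3C + 0xEF50 = 0x1CB8C → wrap carry → 0xCB8D
  0xCB8D + 0x7B5A = 0x146E7 → wrap carry → 0x46E8
  0x46E8 + 0x7917 = 0x0BFFF
One's-complement sum = 0xBFFF.
Checksum = ~0xBFFF & 0xFFFF = 0x4000.

4000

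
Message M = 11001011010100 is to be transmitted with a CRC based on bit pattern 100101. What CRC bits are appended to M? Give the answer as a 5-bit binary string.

Append 5 zeros: 1100101101010000000. Divide by 100101 (XOR where the leading bit is 1):
  pos 0: 110010 XOR 100101 = 010111
  pos 1: 101111 XOR 100101 = 001010
  pos 3: 101010 XOR 100101 = 001111
  pos 5: 111110 XOR 100101 = 011011
  pos 6: 110111 XOR 100101 = 010010
  pos 7: 100100 XOR 100101 = 000001
  pos 12: 100000 XOR 100101 = 000101
Remainder (last 5 bits) = 01010. This is the CRC / FCS.

01010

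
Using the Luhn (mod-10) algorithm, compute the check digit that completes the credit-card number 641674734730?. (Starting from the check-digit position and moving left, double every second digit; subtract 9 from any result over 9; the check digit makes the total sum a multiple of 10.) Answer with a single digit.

Partial digits right→left: 0 3 7 4 3 7 4 7 6 1 4 6
Double every second digit counting from the check-digit position (so the 1st, 3rd, 5th, ... of the partial from the right).
  doubled (with −9 where >9): 0 5 6 8 3 8 → sum 30
  kept as-is: 3 4 7 7 1 6 → sum 28
Total = 30 + 28 = 58.
Check digit = (10 − (58 mod 10)) mod 10 = 2.

2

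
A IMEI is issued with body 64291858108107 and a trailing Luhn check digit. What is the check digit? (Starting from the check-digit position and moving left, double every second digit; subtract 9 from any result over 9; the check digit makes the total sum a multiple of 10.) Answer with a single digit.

Partial digits right→left: 7 0 1 8 0 1 8 5 8 1 9 2 4 6
Double every second digit counting from the check-digit position (so the 1st, 3rd, 5th, ... of the partial from the right).
  doubled (with −9 where >9): 5 2 0 7 7 9 8 → sum 38
  kept as-is: 0 8 1 5 1 2 6 → sum 23
Total = 38 + 23 = 61.
Check digit = (10 − (61 mod 10)) mod 10 = 9.

9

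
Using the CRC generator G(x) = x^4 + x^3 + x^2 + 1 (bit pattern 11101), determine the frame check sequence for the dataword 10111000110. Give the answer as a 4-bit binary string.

1010

Append 4 zeros: 101110001100000. Divide by 11101 (XOR where the leading bit is 1):
  pos 0: 10111 XOR 11101 = 01010
  pos 1: 10100 XOR 11101 = 01001
  pos 2: 10010 XOR 11101 = 01111
  pos 3: 11110 XOR 11101 = 00011
  pos 6: 11110 XOR 11101 = 00011
  pos 9: 11000 XOR 11101 = 00101
Remainder (last 4 bits) = 1010. This is the CRC / FCS.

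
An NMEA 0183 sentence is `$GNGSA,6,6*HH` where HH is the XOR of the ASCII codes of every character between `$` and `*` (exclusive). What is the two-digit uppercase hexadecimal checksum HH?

5C

XOR the ASCII codes of the payload characters:
  'G' = 0x47 → acc = 0x47
  'N' = 0x4E → acc = 0x09
  'G' = 0x47 → acc = 0x4E
  'S' = 0x53 → acc = 0x1D
  'A' = 0x41 → acc = 0x5C
  ',' = 0x2C → acc = 0x70
  '6' = 0x36 → acc = 0x46
  ',' = 0x2C → acc = 0x6A
  '6' = 0x36 → acc = 0x5C
Checksum = 0x5C.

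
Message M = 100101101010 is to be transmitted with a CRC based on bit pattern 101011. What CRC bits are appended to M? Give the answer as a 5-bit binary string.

Append 5 zeros: 10010110101000000. Divide by 101011 (XOR where the leading bit is 1):
  pos 0: 100101 XOR 101011 = 001110
  pos 2: 111010 XOR 101011 = 010001
  pos 3: 100011 XOR 101011 = 001000
  pos 5: 100001 XOR 101011 = 001010
  pos 7: 101000 XOR 101011 = 000011
  pos 11: 110000 XOR 101011 = 011011
Remainder (last 5 bits) = 11011. This is the CRC / FCS.

11011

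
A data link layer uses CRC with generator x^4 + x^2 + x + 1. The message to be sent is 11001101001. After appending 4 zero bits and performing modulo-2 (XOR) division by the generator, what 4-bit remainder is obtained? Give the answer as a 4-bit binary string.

Append 4 zeros: 110011010010000. Divide by 10111 (XOR where the leading bit is 1):
  pos 0: 11001 XOR 10111 = 01110
  pos 1: 11101 XOR 10111 = 01010
  pos 2: 10100 XOR 10111 = 00011
  pos 5: 11100 XOR 10111 = 01011
  pos 6: 10111 XOR 10111 = 00000
Remainder (last 4 bits) = 0000. This is the CRC / FCS.

0000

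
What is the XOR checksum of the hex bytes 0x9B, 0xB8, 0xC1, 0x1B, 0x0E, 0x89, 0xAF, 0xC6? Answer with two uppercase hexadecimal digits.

XOR the bytes together:
  start with 0x9B
  0x9B ⊕ 0xB8 = 0x23
  0x23 ⊕ 0xC1 = 0xE2
  0xE2 ⊕ 0x1B = 0xF9
  0xF9 ⊕ 0x0E = 0xF7
  0xF7 ⊕ 0x89 = 0x7E
  0x7E ⊕ 0xAF = 0xD1
  0xD1 ⊕ 0xC6 = 0x17

17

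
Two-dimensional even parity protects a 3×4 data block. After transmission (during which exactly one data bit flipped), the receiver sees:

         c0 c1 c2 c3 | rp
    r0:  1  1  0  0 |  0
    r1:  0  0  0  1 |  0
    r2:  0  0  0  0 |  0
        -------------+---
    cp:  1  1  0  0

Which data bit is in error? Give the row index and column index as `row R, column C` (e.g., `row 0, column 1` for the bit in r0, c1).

row 1, column 3

Recompute each row's even parity and compare to rp:
  r0: data parity 0, sent rp 0 → ok
  r1: data parity 1, sent rp 0 → mismatch
  r2: data parity 0, sent rp 0 → ok
Recompute each column's even parity and compare to cp:
  c0: data parity 1, sent cp 1 → ok
  c1: data parity 1, sent cp 1 → ok
  c2: data parity 0, sent cp 0 → ok
  c3: data parity 1, sent cp 0 → mismatch
Exactly one row (r1) and one column (c3) fail → the flipped bit is at their intersection.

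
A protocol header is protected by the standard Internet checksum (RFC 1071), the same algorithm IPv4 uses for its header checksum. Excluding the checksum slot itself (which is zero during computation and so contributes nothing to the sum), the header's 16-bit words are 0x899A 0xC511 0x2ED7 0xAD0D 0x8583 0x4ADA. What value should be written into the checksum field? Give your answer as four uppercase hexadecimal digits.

0511

One's-complement addition (fold any carry out of bit 15 back into bit 0):
  0x899A + 0xC511 = 0x14EAB → wrap carry → 0x4EAC
  0x4EAC + 0x2ED7 = 0x07D83
  0x7D83 + 0xAD0D = 0x12A90 → wrap carry → 0x2A91
  0x2A91 + 0x8583 = 0x0B014
  0xB014 + 0x4ADA = 0x0FAEE
One's-complement sum = 0xFAEE.
Checksum = ~0xFAEE & 0xFFFF = 0x0511.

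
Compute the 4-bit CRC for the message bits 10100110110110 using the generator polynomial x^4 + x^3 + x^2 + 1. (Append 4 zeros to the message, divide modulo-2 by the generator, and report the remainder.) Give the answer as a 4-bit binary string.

Append 4 zeros: 101001101101100000. Divide by 11101 (XOR where the leading bit is 1):
  pos 0: 10100 XOR 11101 = 01001
  pos 1: 10011 XOR 11101 = 01110
  pos 2: 11101 XOR 11101 = 00000
  pos 8: 11011 XOR 11101 = 00110
  pos 10: 11000 XOR 11101 = 00101
  pos 12: 10100 XOR 11101 = 01001
  pos 13: 10010 XOR 11101 = 01111
Remainder (last 4 bits) = 1111. This is the CRC / FCS.

1111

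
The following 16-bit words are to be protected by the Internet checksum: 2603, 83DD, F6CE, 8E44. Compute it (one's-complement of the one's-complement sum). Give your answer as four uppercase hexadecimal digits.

One's-complement addition (fold any carry out of bit 15 back into bit 0):
  0x2603 + 0x83DD = 0x0A9E0
  0xA9E0 + 0xF6CE = 0x1A0AE → wrap carry → 0xA0AF
  0xA0AF + 0x8E44 = 0x12EF3 → wrap carry → 0x2EF4
One's-complement sum = 0x2EF4.
Checksum = ~0x2EF4 & 0xFFFF = 0xD10B.

D10B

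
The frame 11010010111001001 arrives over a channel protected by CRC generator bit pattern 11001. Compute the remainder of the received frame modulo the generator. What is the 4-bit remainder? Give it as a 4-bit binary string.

Modulo-2 division of 11010010111001001 by 11001:
  pos 0: 11010 XOR 11001 = 00011
  pos 3: 11010 XOR 11001 = 00011
  pos 6: 11111 XOR 11001 = 00110
  pos 8: 11000 XOR 11001 = 00001
  pos 12: 11001 XOR 11001 = 00000
Remainder = 0000 (zero — the frame passes the CRC check).

0000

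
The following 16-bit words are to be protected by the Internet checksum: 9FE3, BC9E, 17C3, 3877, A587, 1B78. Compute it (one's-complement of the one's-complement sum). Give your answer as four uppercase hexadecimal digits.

9243

One's-complement addition (fold any carry out of bit 15 back into bit 0):
  0x9FE3 + 0xBC9E = 0x15C81 → wrap carry → 0x5C82
  0x5C82 + 0x17C3 = 0x07445
  0x7445 + 0x3877 = 0x0ACBC
  0xACBC + 0xA587 = 0x15243 → wrap carry → 0x5244
  0x5244 + 0x1B78 = 0x06DBC
One's-complement sum = 0x6DBC.
Checksum = ~0x6DBC & 0xFFFF = 0x9243.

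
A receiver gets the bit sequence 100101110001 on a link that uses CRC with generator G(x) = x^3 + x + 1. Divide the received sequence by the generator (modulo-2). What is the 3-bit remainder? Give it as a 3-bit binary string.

001

Modulo-2 division of 100101110001 by 1011:
  pos 0: 1001 XOR 1011 = 0010
  pos 2: 1001 XOR 1011 = 0010
  pos 4: 1011 XOR 1011 = 0000
Remainder = 001 (nonzero — an error is detected).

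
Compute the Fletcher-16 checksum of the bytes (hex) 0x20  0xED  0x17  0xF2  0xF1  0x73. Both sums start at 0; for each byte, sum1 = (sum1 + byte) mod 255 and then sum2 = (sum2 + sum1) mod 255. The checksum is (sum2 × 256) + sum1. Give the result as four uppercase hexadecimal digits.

Running sums (mod 255):
  after byte 0 (0x20): sum1=32, sum2=32
  after byte 1 (0xED): sum1=14, sum2=46
  after byte 2 (0x17): sum1=37, sum2=83
  after byte 3 (0xF2): sum1=24, sum2=107
  after byte 4 (0xF1): sum1=10, sum2=117
  after byte 5 (0x73): sum1=125, sum2=242
Checksum = sum2·256 + sum1 = 242·256 + 125 = 62077 = 0xF27D.

F27D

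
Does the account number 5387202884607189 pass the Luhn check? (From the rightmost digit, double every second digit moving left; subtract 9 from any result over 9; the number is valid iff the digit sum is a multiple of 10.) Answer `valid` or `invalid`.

From the right, keep odd positions and double even positions (subtract 9 from any doubled value over 9):
  doubled (positions 2,4,...): 7 5 3 7 4 4 7 1 → sum 38
  kept (positions 1,3,...): 9 1 0 4 8 0 7 3 → sum 32
Total = 70.
70 mod 10 = 0, so the number is valid.

valid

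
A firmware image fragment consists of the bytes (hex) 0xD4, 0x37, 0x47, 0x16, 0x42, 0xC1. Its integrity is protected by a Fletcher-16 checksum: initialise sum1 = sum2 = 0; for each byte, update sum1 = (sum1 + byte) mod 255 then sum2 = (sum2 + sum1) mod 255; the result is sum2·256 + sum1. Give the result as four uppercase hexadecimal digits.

B66D

Running sums (mod 255):
  after byte 0 (0xD4): sum1=212, sum2=212
  after byte 1 (0x37): sum1=12, sum2=224
  after byte 2 (0x47): sum1=83, sum2=52
  after byte 3 (0x16): sum1=105, sum2=157
  after byte 4 (0x42): sum1=171, sum2=73
  after byte 5 (0xC1): sum1=109, sum2=182
Checksum = sum2·256 + sum1 = 182·256 + 109 = 46701 = 0xB66D.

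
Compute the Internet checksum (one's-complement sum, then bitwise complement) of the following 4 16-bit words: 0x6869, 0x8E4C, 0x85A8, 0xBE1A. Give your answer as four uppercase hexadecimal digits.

C586

One's-complement addition (fold any carry out of bit 15 back into bit 0):
  0x6869 + 0x8E4C = 0x0F6B5
  0xF6B5 + 0x85A8 = 0x17C5D → wrap carry → 0x7C5E
  0x7C5E + 0xBE1A = 0x13A78 → wrap carry → 0x3A79
One's-complement sum = 0x3A79.
Checksum = ~0x3A79 & 0xFFFF = 0xC586.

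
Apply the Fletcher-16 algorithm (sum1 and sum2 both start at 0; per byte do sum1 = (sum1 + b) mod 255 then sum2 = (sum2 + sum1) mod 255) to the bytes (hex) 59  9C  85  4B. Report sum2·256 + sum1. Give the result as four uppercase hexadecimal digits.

91C6

Running sums (mod 255):
  after byte 0 (59): sum1=89, sum2=89
  after byte 1 (9C): sum1=245, sum2=79
  after byte 2 (85): sum1=123, sum2=202
  after byte 3 (4B): sum1=198, sum2=145
Checksum = sum2·256 + sum1 = 145·256 + 198 = 37318 = 0x91C6.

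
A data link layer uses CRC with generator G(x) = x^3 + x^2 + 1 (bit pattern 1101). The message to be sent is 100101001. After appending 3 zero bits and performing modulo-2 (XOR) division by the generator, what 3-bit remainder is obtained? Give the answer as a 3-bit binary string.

Append 3 zeros: 100101001000. Divide by 1101 (XOR where the leading bit is 1):
  pos 0: 1001 XOR 1101 = 0100
  pos 1: 1000 XOR 1101 = 0101
  pos 2: 1011 XOR 1101 = 0110
  pos 3: 1100 XOR 1101 = 0001
  pos 6: 1010 XOR 1101 = 0111
  pos 7: 1110 XOR 1101 = 0011
Remainder (last 3 bits) = 110. This is the CRC / FCS.

110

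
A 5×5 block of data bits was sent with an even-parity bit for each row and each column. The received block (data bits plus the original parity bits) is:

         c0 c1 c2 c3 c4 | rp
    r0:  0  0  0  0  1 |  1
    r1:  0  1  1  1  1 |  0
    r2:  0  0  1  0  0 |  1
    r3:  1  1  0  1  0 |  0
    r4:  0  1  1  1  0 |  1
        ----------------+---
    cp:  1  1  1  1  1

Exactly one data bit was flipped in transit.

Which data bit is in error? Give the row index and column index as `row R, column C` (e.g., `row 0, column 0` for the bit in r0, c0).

Recompute each row's even parity and compare to rp:
  r0: data parity 1, sent rp 1 → ok
  r1: data parity 0, sent rp 0 → ok
  r2: data parity 1, sent rp 1 → ok
  r3: data parity 1, sent rp 0 → mismatch
  r4: data parity 1, sent rp 1 → ok
Recompute each column's even parity and compare to cp:
  c0: data parity 1, sent cp 1 → ok
  c1: data parity 1, sent cp 1 → ok
  c2: data parity 1, sent cp 1 → ok
  c3: data parity 1, sent cp 1 → ok
  c4: data parity 0, sent cp 1 → mismatch
Exactly one row (r3) and one column (c4) fail → the flipped bit is at their intersection.

row 3, column 4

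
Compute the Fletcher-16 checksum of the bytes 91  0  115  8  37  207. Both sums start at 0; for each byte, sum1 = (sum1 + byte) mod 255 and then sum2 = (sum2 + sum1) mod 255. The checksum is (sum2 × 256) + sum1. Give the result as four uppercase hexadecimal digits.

Running sums (mod 255):
  after byte 0 (91): sum1=91, sum2=91
  after byte 1 (0): sum1=91, sum2=182
  after byte 2 (115): sum1=206, sum2=133
  after byte 3 (8): sum1=214, sum2=92
  after byte 4 (37): sum1=251, sum2=88
  after byte 5 (207): sum1=203, sum2=36
Checksum = sum2·256 + sum1 = 36·256 + 203 = 9419 = 0x24CB.

24CB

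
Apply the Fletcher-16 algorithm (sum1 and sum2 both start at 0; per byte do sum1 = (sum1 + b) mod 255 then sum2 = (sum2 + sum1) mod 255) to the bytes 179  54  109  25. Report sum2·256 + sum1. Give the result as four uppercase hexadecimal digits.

6570

Running sums (mod 255):
  after byte 0 (179): sum1=179, sum2=179
  after byte 1 (54): sum1=233, sum2=157
  after byte 2 (109): sum1=87, sum2=244
  after byte 3 (25): sum1=112, sum2=101
Checksum = sum2·256 + sum1 = 101·256 + 112 = 25968 = 0x6570.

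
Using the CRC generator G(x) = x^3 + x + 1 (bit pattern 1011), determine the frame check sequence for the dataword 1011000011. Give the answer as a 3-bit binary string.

101

Append 3 zeros: 1011000011000. Divide by 1011 (XOR where the leading bit is 1):
  pos 0: 1011 XOR 1011 = 0000
  pos 8: 1100 XOR 1011 = 0111
  pos 9: 1110 XOR 1011 = 0101
Remainder (last 3 bits) = 101. This is the CRC / FCS.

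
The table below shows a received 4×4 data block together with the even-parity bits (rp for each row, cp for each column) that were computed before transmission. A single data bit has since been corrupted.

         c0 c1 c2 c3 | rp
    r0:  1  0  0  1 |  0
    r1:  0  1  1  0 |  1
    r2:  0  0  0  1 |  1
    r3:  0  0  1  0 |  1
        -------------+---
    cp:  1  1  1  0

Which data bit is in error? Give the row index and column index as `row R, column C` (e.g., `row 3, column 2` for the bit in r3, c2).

row 1, column 2

Recompute each row's even parity and compare to rp:
  r0: data parity 0, sent rp 0 → ok
  r1: data parity 0, sent rp 1 → mismatch
  r2: data parity 1, sent rp 1 → ok
  r3: data parity 1, sent rp 1 → ok
Recompute each column's even parity and compare to cp:
  c0: data parity 1, sent cp 1 → ok
  c1: data parity 1, sent cp 1 → ok
  c2: data parity 0, sent cp 1 → mismatch
  c3: data parity 0, sent cp 0 → ok
Exactly one row (r1) and one column (c2) fail → the flipped bit is at their intersection.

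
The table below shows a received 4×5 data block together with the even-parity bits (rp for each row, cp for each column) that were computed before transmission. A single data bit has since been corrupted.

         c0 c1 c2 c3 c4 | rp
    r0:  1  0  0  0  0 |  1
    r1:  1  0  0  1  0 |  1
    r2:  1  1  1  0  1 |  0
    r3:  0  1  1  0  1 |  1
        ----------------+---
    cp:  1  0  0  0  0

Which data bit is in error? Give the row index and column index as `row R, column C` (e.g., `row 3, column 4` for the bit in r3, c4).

Recompute each row's even parity and compare to rp:
  r0: data parity 1, sent rp 1 → ok
  r1: data parity 0, sent rp 1 → mismatch
  r2: data parity 0, sent rp 0 → ok
  r3: data parity 1, sent rp 1 → ok
Recompute each column's even parity and compare to cp:
  c0: data parity 1, sent cp 1 → ok
  c1: data parity 0, sent cp 0 → ok
  c2: data parity 0, sent cp 0 → ok
  c3: data parity 1, sent cp 0 → mismatch
  c4: data parity 0, sent cp 0 → ok
Exactly one row (r1) and one column (c3) fail → the flipped bit is at their intersection.

row 1, column 3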